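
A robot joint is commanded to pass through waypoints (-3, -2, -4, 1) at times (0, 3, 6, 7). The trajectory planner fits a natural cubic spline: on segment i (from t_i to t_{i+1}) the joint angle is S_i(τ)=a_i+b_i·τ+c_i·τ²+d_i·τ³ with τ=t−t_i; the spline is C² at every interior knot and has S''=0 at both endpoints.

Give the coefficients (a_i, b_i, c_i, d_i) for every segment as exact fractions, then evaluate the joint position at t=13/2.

  seg 0: a=-3 b=104/87 c=0 d=-25/261
  seg 1: a=-2 b=-121/87 c=-25/29 d=32/87
  seg 2: a=-4 b=293/87 c=71/29 d=-71/87
S(13/2) = -419/232

Δ: Δ0=1/3, Δ1=-2/3, Δ2=5
row 1: diag=12, rhs=-6; c'=1/4, d'=-1/2
row 2: denom=8−3·1/4=29/4; d'=(34−3·-1/2)/(29/4)=142/29
back: M2=142/29
back: M1=-1/2−1/4·142/29=-50/29
M: M0=0, M1=-50/29, M2=142/29, M3=0
seg 0: a=-3, c=M0/2=0, d=(M1−M0)/(6·3)=-25/261, b=Δ0−h0·(2M0+M1)/6=104/87
seg 1: a=-2, c=M1/2=-25/29, d=(M2−M1)/(6·3)=32/87, b=Δ1−h1·(2M1+M2)/6=-121/87
seg 2: a=-4, c=M2/2=71/29, d=(M3−M2)/(6·1)=-71/87, b=Δ2−h2·(2M2+M3)/6=293/87
t_q=13/2 → seg 2, τ=1/2; S=-4+293/87·τ+71/29·τ²+-71/87·τ³=-419/232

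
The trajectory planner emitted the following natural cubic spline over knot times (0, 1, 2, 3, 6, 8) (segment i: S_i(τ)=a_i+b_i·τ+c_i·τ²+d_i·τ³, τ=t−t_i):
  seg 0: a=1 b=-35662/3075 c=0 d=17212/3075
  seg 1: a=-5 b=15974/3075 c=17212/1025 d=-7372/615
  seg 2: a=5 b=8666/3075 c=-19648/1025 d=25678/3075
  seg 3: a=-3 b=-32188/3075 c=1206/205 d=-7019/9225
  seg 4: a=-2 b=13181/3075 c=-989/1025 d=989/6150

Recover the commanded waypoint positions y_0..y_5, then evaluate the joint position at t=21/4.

y_0=1 y_1=-5 y_2=5 y_3=-3 y_4=-2 y_5=4
S(21/4) = -356643/65600

y_0 = S_0(0) = a_0 = 1
y_1 = S_1(0) = a_1 = -5
y_2 = S_2(0) = a_2 = 5
y_3 = S_3(0) = a_3 = -3
y_4 = S_4(0) = a_4 = -2
y_5 = S_4(2) = 4
t_q=21/4 is in segment 3 (τ=9/4); S_3(τ)=-356643/65600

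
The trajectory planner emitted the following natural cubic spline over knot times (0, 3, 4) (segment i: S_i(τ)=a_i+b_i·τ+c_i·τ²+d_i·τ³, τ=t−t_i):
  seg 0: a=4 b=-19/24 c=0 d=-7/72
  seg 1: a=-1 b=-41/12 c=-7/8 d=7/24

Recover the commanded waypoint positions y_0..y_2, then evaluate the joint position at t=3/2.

y_0=4 y_1=-1 y_2=-5
S(3/2) = 159/64

y_0 = S_0(0) = a_0 = 4
y_1 = S_1(0) = a_1 = -1
y_2 = S_1(1) = -5
t_q=3/2 is in segment 0 (τ=3/2); S_0(τ)=159/64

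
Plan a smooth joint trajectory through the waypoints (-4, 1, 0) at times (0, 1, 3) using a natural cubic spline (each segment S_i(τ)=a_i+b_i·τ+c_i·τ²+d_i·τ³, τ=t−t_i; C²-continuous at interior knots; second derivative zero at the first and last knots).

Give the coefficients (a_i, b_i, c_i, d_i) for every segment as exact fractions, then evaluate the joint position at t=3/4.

  seg 0: a=-4 b=71/12 c=0 d=-11/12
  seg 1: a=1 b=19/6 c=-11/4 d=11/24
S(3/4) = 13/256

Δ: Δ0=5, Δ1=-1/2
row 1: diag=6, rhs=-33; c'=1/3, d'=-11/2
back: M1=-11/2
M: M0=0, M1=-11/2, M2=0
seg 0: a=-4, c=M0/2=0, d=(M1−M0)/(6·1)=-11/12, b=Δ0−h0·(2M0+M1)/6=71/12
seg 1: a=1, c=M1/2=-11/4, d=(M2−M1)/(6·2)=11/24, b=Δ1−h1·(2M1+M2)/6=19/6
t_q=3/4 → seg 0, τ=3/4; S=-4+71/12·τ+0·τ²+-11/12·τ³=13/256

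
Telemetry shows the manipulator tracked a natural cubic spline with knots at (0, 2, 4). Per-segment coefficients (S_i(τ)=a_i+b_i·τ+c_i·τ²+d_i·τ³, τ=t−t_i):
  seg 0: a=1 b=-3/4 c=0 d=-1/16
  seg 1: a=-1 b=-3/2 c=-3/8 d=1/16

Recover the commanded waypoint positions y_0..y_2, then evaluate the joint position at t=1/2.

y_0 = S_0(0) = a_0 = 1
y_1 = S_1(0) = a_1 = -1
y_2 = S_1(2) = -5
t_q=1/2 is in segment 0 (τ=1/2); S_0(τ)=79/128

y_0=1 y_1=-1 y_2=-5
S(1/2) = 79/128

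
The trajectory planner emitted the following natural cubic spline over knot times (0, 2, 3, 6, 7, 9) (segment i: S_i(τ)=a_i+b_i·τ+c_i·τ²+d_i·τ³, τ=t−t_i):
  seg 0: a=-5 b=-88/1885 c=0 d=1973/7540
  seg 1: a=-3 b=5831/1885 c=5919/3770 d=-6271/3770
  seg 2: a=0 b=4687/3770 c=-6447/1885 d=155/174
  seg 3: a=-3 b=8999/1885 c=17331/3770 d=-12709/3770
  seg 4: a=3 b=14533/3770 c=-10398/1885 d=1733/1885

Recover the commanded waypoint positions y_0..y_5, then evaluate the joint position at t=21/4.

y_0 = S_0(0) = a_0 = -5
y_1 = S_1(0) = a_1 = -3
y_2 = S_2(0) = a_2 = 0
y_3 = S_3(0) = a_3 = -3
y_4 = S_4(0) = a_4 = 3
y_5 = S_4(2) = -4
t_q=21/4 is in segment 2 (τ=9/4); S_2(τ)=-1054503/241280

y_0=-5 y_1=-3 y_2=0 y_3=-3 y_4=3 y_5=-4
S(21/4) = -1054503/241280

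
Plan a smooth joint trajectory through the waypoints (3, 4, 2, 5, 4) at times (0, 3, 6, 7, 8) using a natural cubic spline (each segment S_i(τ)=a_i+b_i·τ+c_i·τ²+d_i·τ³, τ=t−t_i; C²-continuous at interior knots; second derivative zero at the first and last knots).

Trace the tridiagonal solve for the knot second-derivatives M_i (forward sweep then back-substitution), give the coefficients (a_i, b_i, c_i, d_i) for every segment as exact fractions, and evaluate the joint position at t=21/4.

Δ: Δ0=1/3, Δ1=-2/3, Δ2=3, Δ3=-1
row 1: diag=12, rhs=-6; c'=1/4, d'=-1/2
row 2: denom=8−3·1/4=29/4; d'=(22−3·-1/2)/(29/4)=94/29
row 3: denom=4−1·4/29=112/29; d'=(-24−1·94/29)/(112/29)=-395/56
back: M3=-395/56
back: M2=94/29−4/29·-395/56=59/14
back: M1=-1/2−1/4·59/14=-87/56
M: M0=0, M1=-87/56, M2=59/14, M3=-395/56, M4=0
seg 0: a=3, c=M0/2=0, d=(M1−M0)/(6·3)=-29/336, b=Δ0−h0·(2M0+M1)/6=373/336
seg 1: a=4, c=M1/2=-87/112, d=(M2−M1)/(6·3)=323/1008, b=Δ1−h1·(2M1+M2)/6=-205/168
seg 2: a=2, c=M2/2=59/28, d=(M3−M2)/(6·1)=-631/336, b=Δ2−h2·(2M2+M3)/6=133/48
seg 3: a=5, c=M3/2=-395/112, d=(M4−M3)/(6·1)=395/336, b=Δ3−h3·(2M3+M4)/6=227/168
t_q=21/4 → seg 1, τ=9/4; S=4+-205/168·τ+-87/112·τ²+323/1008·τ³=6967/7168

  seg 0: a=3 b=373/336 c=0 d=-29/336
  seg 1: a=4 b=-205/168 c=-87/112 d=323/1008
  seg 2: a=2 b=133/48 c=59/28 d=-631/336
  seg 3: a=5 b=227/168 c=-395/112 d=395/336
S(21/4) = 6967/7168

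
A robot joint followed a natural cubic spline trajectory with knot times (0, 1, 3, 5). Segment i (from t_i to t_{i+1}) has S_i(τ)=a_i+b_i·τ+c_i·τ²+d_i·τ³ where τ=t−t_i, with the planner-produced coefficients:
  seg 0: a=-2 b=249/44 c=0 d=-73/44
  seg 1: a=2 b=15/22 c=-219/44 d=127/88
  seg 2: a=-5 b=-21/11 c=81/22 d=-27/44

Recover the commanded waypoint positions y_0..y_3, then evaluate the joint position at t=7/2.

y_0 = S_0(0) = a_0 = -2
y_1 = S_1(0) = a_1 = 2
y_2 = S_2(0) = a_2 = -5
y_3 = S_2(2) = 1
t_q=7/2 is in segment 2 (τ=1/2); S_2(τ)=-1799/352

y_0=-2 y_1=2 y_2=-5 y_3=1
S(7/2) = -1799/352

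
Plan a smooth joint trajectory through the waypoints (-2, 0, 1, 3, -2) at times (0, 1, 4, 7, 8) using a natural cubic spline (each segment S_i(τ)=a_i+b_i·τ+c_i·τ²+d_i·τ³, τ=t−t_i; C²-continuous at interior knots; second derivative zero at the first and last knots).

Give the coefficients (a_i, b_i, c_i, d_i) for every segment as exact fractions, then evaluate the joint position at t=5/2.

Δ: Δ0=2, Δ1=1/3, Δ2=2/3, Δ3=-5
row 1: diag=8, rhs=-10; c'=3/8, d'=-5/4
row 2: denom=12−3·3/8=87/8; d'=(2−3·-5/4)/(87/8)=46/87
row 3: denom=8−3·8/29=208/29; d'=(-34−3·46/87)/(208/29)=-129/26
back: M3=-129/26
back: M2=46/87−8/29·-129/26=74/39
back: M1=-5/4−3/8·74/39=-51/26
M: M0=0, M1=-51/26, M2=74/39, M3=-129/26, M4=0
seg 0: a=-2, c=M0/2=0, d=(M1−M0)/(6·1)=-17/52, b=Δ0−h0·(2M0+M1)/6=121/52
seg 1: a=0, c=M1/2=-51/52, d=(M2−M1)/(6·3)=301/1404, b=Δ1−h1·(2M1+M2)/6=35/26
seg 2: a=1, c=M2/2=37/39, d=(M3−M2)/(6·3)=-535/1404, b=Δ2−h2·(2M2+M3)/6=5/4
seg 3: a=3, c=M3/2=-129/52, d=(M4−M3)/(6·1)=43/52, b=Δ3−h3·(2M3+M4)/6=-87/26
t_q=5/2 → seg 1, τ=3/2; S=0+35/26·τ+-51/52·τ²+301/1404·τ³=223/416

  seg 0: a=-2 b=121/52 c=0 d=-17/52
  seg 1: a=0 b=35/26 c=-51/52 d=301/1404
  seg 2: a=1 b=5/4 c=37/39 d=-535/1404
  seg 3: a=3 b=-87/26 c=-129/52 d=43/52
S(5/2) = 223/416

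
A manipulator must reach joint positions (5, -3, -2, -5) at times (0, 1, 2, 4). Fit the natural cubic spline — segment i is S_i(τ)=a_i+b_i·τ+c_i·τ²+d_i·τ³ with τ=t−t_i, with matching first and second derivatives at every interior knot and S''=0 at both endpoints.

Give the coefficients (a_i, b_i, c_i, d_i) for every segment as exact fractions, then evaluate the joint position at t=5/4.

  seg 0: a=5 b=-481/46 c=0 d=113/46
  seg 1: a=-3 b=-71/23 c=339/46 d=-151/46
  seg 2: a=-2 b=83/46 c=-57/23 d=19/46
S(5/4) = -9899/2944

Δ: Δ0=-8, Δ1=1, Δ2=-3/2
row 1: diag=4, rhs=54; c'=1/4, d'=27/2
row 2: denom=6−1·1/4=23/4; d'=(-15−1·27/2)/(23/4)=-114/23
back: M2=-114/23
back: M1=27/2−1/4·-114/23=339/23
M: M0=0, M1=339/23, M2=-114/23, M3=0
seg 0: a=5, c=M0/2=0, d=(M1−M0)/(6·1)=113/46, b=Δ0−h0·(2M0+M1)/6=-481/46
seg 1: a=-3, c=M1/2=339/46, d=(M2−M1)/(6·1)=-151/46, b=Δ1−h1·(2M1+M2)/6=-71/23
seg 2: a=-2, c=M2/2=-57/23, d=(M3−M2)/(6·2)=19/46, b=Δ2−h2·(2M2+M3)/6=83/46
t_q=5/4 → seg 1, τ=1/4; S=-3+-71/23·τ+339/46·τ²+-151/46·τ³=-9899/2944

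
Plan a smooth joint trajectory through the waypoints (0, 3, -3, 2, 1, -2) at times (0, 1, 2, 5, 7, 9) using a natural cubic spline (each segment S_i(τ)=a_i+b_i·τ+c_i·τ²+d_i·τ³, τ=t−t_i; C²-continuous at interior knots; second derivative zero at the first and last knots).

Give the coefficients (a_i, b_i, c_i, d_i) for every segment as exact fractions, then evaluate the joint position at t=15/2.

  seg 0: a=0 b=17485/3102 c=0 d=-8179/3102
  seg 1: a=3 b=-3526/1551 c=-8179/1034 d=12977/3102
  seg 2: a=-3 b=-17195/3102 c=2399/517 d=-771/1034
  seg 3: a=2 b=3359/1551 c=-2141/1034 d=4577/12408
  seg 4: a=1 b=-5243/3102 c=295/2068 d=-295/12408
S(15/2) = 6207/33088

Δ: Δ0=3, Δ1=-6, Δ2=5/3, Δ3=-1/2, Δ4=-3/2
row 1: diag=4, rhs=-54; c'=1/4, d'=-27/2
row 2: denom=8−1·1/4=31/4; d'=(46−1·-27/2)/(31/4)=238/31
row 3: denom=10−3·12/31=274/31; d'=(-13−3·238/31)/(274/31)=-1117/274
row 4: denom=8−2·31/137=1034/137; d'=(-6−2·-1117/274)/(1034/137)=295/1034
back: M4=295/1034
back: M3=-1117/274−31/137·295/1034=-2141/517
back: M2=238/31−12/31·-2141/517=4798/517
back: M1=-27/2−1/4·4798/517=-8179/517
M: M0=0, M1=-8179/517, M2=4798/517, M3=-2141/517, M4=295/1034, M5=0
seg 0: a=0, c=M0/2=0, d=(M1−M0)/(6·1)=-8179/3102, b=Δ0−h0·(2M0+M1)/6=17485/3102
seg 1: a=3, c=M1/2=-8179/1034, d=(M2−M1)/(6·1)=12977/3102, b=Δ1−h1·(2M1+M2)/6=-3526/1551
seg 2: a=-3, c=M2/2=2399/517, d=(M3−M2)/(6·3)=-771/1034, b=Δ2−h2·(2M2+M3)/6=-17195/3102
seg 3: a=2, c=M3/2=-2141/1034, d=(M4−M3)/(6·2)=4577/12408, b=Δ3−h3·(2M3+M4)/6=3359/1551
seg 4: a=1, c=M4/2=295/2068, d=(M5−M4)/(6·2)=-295/12408, b=Δ4−h4·(2M4+M5)/6=-5243/3102
t_q=15/2 → seg 4, τ=1/2; S=1+-5243/3102·τ+295/2068·τ²+-295/12408·τ³=6207/33088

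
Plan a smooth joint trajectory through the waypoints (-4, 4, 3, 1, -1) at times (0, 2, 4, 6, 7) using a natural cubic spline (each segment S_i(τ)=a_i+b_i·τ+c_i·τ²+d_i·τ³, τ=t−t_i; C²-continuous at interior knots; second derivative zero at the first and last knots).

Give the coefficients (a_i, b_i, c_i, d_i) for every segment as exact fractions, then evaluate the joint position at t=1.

  seg 0: a=-4 b=213/41 c=0 d=-49/164
  seg 1: a=4 b=66/41 c=-147/82 d=121/328
  seg 2: a=3 b=-93/82 c=69/164 d=-29/164
  seg 3: a=1 b=-129/82 c=-105/164 d=35/164
S(1) = 147/164

Δ: Δ0=4, Δ1=-1/2, Δ2=-1, Δ3=-2
row 1: diag=8, rhs=-27; c'=1/4, d'=-27/8
row 2: denom=8−2·1/4=15/2; d'=(-3−2·-27/8)/(15/2)=1/2
row 3: denom=6−2·4/15=82/15; d'=(-6−2·1/2)/(82/15)=-105/82
back: M3=-105/82
back: M2=1/2−4/15·-105/82=69/82
back: M1=-27/8−1/4·69/82=-147/41
M: M0=0, M1=-147/41, M2=69/82, M3=-105/82, M4=0
seg 0: a=-4, c=M0/2=0, d=(M1−M0)/(6·2)=-49/164, b=Δ0−h0·(2M0+M1)/6=213/41
seg 1: a=4, c=M1/2=-147/82, d=(M2−M1)/(6·2)=121/328, b=Δ1−h1·(2M1+M2)/6=66/41
seg 2: a=3, c=M2/2=69/164, d=(M3−M2)/(6·2)=-29/164, b=Δ2−h2·(2M2+M3)/6=-93/82
seg 3: a=1, c=M3/2=-105/164, d=(M4−M3)/(6·1)=35/164, b=Δ3−h3·(2M3+M4)/6=-129/82
t_q=1 → seg 0, τ=1; S=-4+213/41·τ+0·τ²+-49/164·τ³=147/164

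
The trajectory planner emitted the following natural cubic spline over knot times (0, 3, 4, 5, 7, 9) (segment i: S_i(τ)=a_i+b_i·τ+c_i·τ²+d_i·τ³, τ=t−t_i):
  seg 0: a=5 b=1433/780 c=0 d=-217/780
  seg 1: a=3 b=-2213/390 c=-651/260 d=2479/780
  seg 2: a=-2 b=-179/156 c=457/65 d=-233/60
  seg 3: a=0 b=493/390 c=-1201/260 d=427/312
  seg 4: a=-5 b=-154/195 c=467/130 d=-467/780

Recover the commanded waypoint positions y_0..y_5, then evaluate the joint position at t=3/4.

y_0=5 y_1=3 y_2=-2 y_3=0 y_4=-5 y_5=3
S(3/4) = 20835/3328

y_0 = S_0(0) = a_0 = 5
y_1 = S_1(0) = a_1 = 3
y_2 = S_2(0) = a_2 = -2
y_3 = S_3(0) = a_3 = 0
y_4 = S_4(0) = a_4 = -5
y_5 = S_4(2) = 3
t_q=3/4 is in segment 0 (τ=3/4); S_0(τ)=20835/3328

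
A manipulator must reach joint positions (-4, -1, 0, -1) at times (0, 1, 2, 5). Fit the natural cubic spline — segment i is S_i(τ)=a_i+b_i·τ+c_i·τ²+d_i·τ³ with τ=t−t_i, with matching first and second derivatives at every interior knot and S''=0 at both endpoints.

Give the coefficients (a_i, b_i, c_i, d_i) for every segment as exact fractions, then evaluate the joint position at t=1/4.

Δ: Δ0=3, Δ1=1, Δ2=-1/3
row 1: diag=4, rhs=-12; c'=1/4, d'=-3
row 2: denom=8−1·1/4=31/4; d'=(-8−1·-3)/(31/4)=-20/31
back: M2=-20/31
back: M1=-3−1/4·-20/31=-88/31
M: M0=0, M1=-88/31, M2=-20/31, M3=0
seg 0: a=-4, c=M0/2=0, d=(M1−M0)/(6·1)=-44/93, b=Δ0−h0·(2M0+M1)/6=323/93
seg 1: a=-1, c=M1/2=-44/31, d=(M2−M1)/(6·1)=34/93, b=Δ1−h1·(2M1+M2)/6=191/93
seg 2: a=0, c=M2/2=-10/31, d=(M3−M2)/(6·3)=10/279, b=Δ2−h2·(2M2+M3)/6=29/93
t_q=1/4 → seg 0, τ=1/4; S=-4+323/93·τ+0·τ²+-44/93·τ³=-1557/496

  seg 0: a=-4 b=323/93 c=0 d=-44/93
  seg 1: a=-1 b=191/93 c=-44/31 d=34/93
  seg 2: a=0 b=29/93 c=-10/31 d=10/279
S(1/4) = -1557/496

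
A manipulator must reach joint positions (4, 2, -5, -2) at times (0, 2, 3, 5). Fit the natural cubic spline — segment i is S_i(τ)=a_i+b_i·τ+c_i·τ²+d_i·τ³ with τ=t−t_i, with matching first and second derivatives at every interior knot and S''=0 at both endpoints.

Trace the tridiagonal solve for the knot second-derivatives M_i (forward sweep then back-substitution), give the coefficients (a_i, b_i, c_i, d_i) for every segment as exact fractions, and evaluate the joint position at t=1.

  seg 0: a=4 b=54/35 c=0 d=-89/140
  seg 1: a=2 b=-213/35 c=-267/70 d=29/10
  seg 2: a=-5 b=-351/70 c=171/35 d=-57/70
S(1) = 687/140

Δ: Δ0=-1, Δ1=-7, Δ2=3/2
row 1: diag=6, rhs=-36; c'=1/6, d'=-6
row 2: denom=6−1·1/6=35/6; d'=(51−1·-6)/(35/6)=342/35
back: M2=342/35
back: M1=-6−1/6·342/35=-267/35
M: M0=0, M1=-267/35, M2=342/35, M3=0
seg 0: a=4, c=M0/2=0, d=(M1−M0)/(6·2)=-89/140, b=Δ0−h0·(2M0+M1)/6=54/35
seg 1: a=2, c=M1/2=-267/70, d=(M2−M1)/(6·1)=29/10, b=Δ1−h1·(2M1+M2)/6=-213/35
seg 2: a=-5, c=M2/2=171/35, d=(M3−M2)/(6·2)=-57/70, b=Δ2−h2·(2M2+M3)/6=-351/70
t_q=1 → seg 0, τ=1; S=4+54/35·τ+0·τ²+-89/140·τ³=687/140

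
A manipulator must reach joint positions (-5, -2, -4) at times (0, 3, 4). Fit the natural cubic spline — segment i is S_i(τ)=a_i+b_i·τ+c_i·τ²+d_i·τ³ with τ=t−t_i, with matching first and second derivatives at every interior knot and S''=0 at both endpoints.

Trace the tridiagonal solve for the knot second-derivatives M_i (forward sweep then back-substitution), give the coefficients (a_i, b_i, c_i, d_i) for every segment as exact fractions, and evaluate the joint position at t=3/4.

Δ: Δ0=1, Δ1=-2
row 1: diag=8, rhs=-18; c'=1/8, d'=-9/4
back: M1=-9/4
M: M0=0, M1=-9/4, M2=0
seg 0: a=-5, c=M0/2=0, d=(M1−M0)/(6·3)=-1/8, b=Δ0−h0·(2M0+M1)/6=17/8
seg 1: a=-2, c=M1/2=-9/8, d=(M2−M1)/(6·1)=3/8, b=Δ1−h1·(2M1+M2)/6=-5/4
t_q=3/4 → seg 0, τ=3/4; S=-5+17/8·τ+0·τ²+-1/8·τ³=-1771/512

  seg 0: a=-5 b=17/8 c=0 d=-1/8
  seg 1: a=-2 b=-5/4 c=-9/8 d=3/8
S(3/4) = -1771/512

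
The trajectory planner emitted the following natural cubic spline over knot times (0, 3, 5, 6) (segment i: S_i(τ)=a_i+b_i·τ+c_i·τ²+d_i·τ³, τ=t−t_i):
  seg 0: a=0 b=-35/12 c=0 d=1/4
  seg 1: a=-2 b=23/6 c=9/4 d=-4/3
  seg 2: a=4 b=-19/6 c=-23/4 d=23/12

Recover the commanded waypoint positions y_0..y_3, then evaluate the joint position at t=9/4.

y_0=0 y_1=-2 y_2=4 y_3=-3
S(9/4) = -951/256

y_0 = S_0(0) = a_0 = 0
y_1 = S_1(0) = a_1 = -2
y_2 = S_2(0) = a_2 = 4
y_3 = S_2(1) = -3
t_q=9/4 is in segment 0 (τ=9/4); S_0(τ)=-951/256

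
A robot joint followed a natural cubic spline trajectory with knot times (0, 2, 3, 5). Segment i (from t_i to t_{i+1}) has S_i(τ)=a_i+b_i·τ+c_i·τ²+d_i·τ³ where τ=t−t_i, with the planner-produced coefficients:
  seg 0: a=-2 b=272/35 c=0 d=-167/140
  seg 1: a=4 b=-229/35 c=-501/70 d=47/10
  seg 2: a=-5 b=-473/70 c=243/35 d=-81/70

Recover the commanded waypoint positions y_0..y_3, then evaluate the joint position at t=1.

y_0=-2 y_1=4 y_2=-5 y_3=0
S(1) = 641/140

y_0 = S_0(0) = a_0 = -2
y_1 = S_1(0) = a_1 = 4
y_2 = S_2(0) = a_2 = -5
y_3 = S_2(2) = 0
t_q=1 is in segment 0 (τ=1); S_0(τ)=641/140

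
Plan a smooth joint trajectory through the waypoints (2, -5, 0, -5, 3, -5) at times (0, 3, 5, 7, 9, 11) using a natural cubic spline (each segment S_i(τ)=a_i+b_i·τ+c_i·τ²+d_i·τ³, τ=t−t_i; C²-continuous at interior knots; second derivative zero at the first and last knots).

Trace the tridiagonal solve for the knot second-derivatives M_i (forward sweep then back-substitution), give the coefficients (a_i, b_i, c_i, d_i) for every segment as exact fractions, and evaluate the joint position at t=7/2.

Δ: Δ0=-7/3, Δ1=5/2, Δ2=-5/2, Δ3=4, Δ4=-4
row 1: diag=10, rhs=29; c'=1/5, d'=29/10
row 2: denom=8−2·1/5=38/5; d'=(-30−2·29/10)/(38/5)=-179/38
row 3: denom=8−2·5/19=142/19; d'=(39−2·-179/38)/(142/19)=460/71
row 4: denom=8−2·19/71=530/71; d'=(-48−2·460/71)/(530/71)=-2164/265
back: M4=-2164/265
back: M3=460/71−19/71·-2164/265=2296/265
back: M2=-179/38−5/19·2296/265=-741/106
back: M1=29/10−1/5·-741/106=1139/265
M: M0=0, M1=1139/265, M2=-741/106, M3=2296/265, M4=-2164/265, M5=0
seg 0: a=2, c=M0/2=0, d=(M1−M0)/(6·3)=1139/4770, b=Δ0−h0·(2M0+M1)/6=-7127/1590
seg 1: a=-5, c=M1/2=1139/530, d=(M2−M1)/(6·2)=-5983/6360, b=Δ1−h1·(2M1+M2)/6=1562/795
seg 2: a=0, c=M2/2=-741/212, d=(M3−M2)/(6·2)=8297/6360, b=Δ2−h2·(2M2+M3)/6=-1157/1590
seg 3: a=-5, c=M3/2=1148/265, d=(M4−M3)/(6·2)=-223/159, b=Δ3−h3·(2M3+M4)/6=752/795
seg 4: a=3, c=M4/2=-1082/265, d=(M5−M4)/(6·2)=541/795, b=Δ4−h4·(2M4+M5)/6=1148/795
t_q=7/2 → seg 1, τ=1/2; S=-5+1562/795·τ+1139/530·τ²+-5983/6360·τ³=-61021/16960

  seg 0: a=2 b=-7127/1590 c=0 d=1139/4770
  seg 1: a=-5 b=1562/795 c=1139/530 d=-5983/6360
  seg 2: a=0 b=-1157/1590 c=-741/212 d=8297/6360
  seg 3: a=-5 b=752/795 c=1148/265 d=-223/159
  seg 4: a=3 b=1148/795 c=-1082/265 d=541/795
S(7/2) = -61021/16960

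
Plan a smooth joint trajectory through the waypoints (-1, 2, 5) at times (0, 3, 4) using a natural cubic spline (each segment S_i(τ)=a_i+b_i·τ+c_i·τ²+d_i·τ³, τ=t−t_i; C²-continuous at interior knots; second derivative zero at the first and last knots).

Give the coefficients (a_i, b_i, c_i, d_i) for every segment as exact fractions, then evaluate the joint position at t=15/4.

Δ: Δ0=1, Δ1=3
row 1: diag=8, rhs=12; c'=1/8, d'=3/2
back: M1=3/2
M: M0=0, M1=3/2, M2=0
seg 0: a=-1, c=M0/2=0, d=(M1−M0)/(6·3)=1/12, b=Δ0−h0·(2M0+M1)/6=1/4
seg 1: a=2, c=M1/2=3/4, d=(M2−M1)/(6·1)=-1/4, b=Δ1−h1·(2M1+M2)/6=5/2
t_q=15/4 → seg 1, τ=3/4; S=2+5/2·τ+3/4·τ²+-1/4·τ³=1073/256

  seg 0: a=-1 b=1/4 c=0 d=1/12
  seg 1: a=2 b=5/2 c=3/4 d=-1/4
S(15/4) = 1073/256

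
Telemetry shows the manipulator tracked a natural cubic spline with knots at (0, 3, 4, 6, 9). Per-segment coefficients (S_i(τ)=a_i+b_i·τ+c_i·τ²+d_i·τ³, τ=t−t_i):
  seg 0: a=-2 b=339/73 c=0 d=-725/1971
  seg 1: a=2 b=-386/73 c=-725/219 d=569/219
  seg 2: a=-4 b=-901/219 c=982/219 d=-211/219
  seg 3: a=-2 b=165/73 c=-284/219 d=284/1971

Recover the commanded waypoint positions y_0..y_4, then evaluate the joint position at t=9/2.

y_0 = S_0(0) = a_0 = -2
y_1 = S_1(0) = a_1 = 2
y_2 = S_2(0) = a_2 = -4
y_3 = S_3(0) = a_3 = -2
y_4 = S_3(3) = -3
t_q=9/2 is in segment 2 (τ=1/2); S_2(τ)=-2953/584

y_0=-2 y_1=2 y_2=-4 y_3=-2 y_4=-3
S(9/2) = -2953/584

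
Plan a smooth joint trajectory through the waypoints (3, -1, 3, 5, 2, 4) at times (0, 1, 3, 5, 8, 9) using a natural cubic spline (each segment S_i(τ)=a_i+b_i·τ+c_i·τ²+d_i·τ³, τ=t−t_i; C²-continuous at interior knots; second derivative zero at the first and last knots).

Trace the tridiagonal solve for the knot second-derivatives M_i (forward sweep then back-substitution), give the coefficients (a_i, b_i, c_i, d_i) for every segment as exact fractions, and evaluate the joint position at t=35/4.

  seg 0: a=3 b=-7493/1466 c=0 d=1629/1466
  seg 1: a=-1 b=-1303/733 c=4887/1466 d=-1059/1466
  seg 2: a=3 b=2117/733 c=-1467/1466 d=83/2932
  seg 3: a=5 b=-568/733 c=-609/733 d=554/2199
  seg 4: a=2 b=764/733 c=1053/733 d=-351/733
S(35/4) = 158927/46912

Δ: Δ0=-4, Δ1=2, Δ2=1, Δ3=-1, Δ4=2
row 1: diag=6, rhs=36; c'=1/3, d'=6
row 2: denom=8−2·1/3=22/3; d'=(-6−2·6)/(22/3)=-27/11
row 3: denom=10−2·3/11=104/11; d'=(-12−2·-27/11)/(104/11)=-3/4
row 4: denom=8−3·33/104=733/104; d'=(18−3·-3/4)/(733/104)=2106/733
back: M4=2106/733
back: M3=-3/4−33/104·2106/733=-1218/733
back: M2=-27/11−3/11·-1218/733=-1467/733
back: M1=6−1/3·-1467/733=4887/733
M: M0=0, M1=4887/733, M2=-1467/733, M3=-1218/733, M4=2106/733, M5=0
seg 0: a=3, c=M0/2=0, d=(M1−M0)/(6·1)=1629/1466, b=Δ0−h0·(2M0+M1)/6=-7493/1466
seg 1: a=-1, c=M1/2=4887/1466, d=(M2−M1)/(6·2)=-1059/1466, b=Δ1−h1·(2M1+M2)/6=-1303/733
seg 2: a=3, c=M2/2=-1467/1466, d=(M3−M2)/(6·2)=83/2932, b=Δ2−h2·(2M2+M3)/6=2117/733
seg 3: a=5, c=M3/2=-609/733, d=(M4−M3)/(6·3)=554/2199, b=Δ3−h3·(2M3+M4)/6=-568/733
seg 4: a=2, c=M4/2=1053/733, d=(M5−M4)/(6·1)=-351/733, b=Δ4−h4·(2M4+M5)/6=764/733
t_q=35/4 → seg 4, τ=3/4; S=2+764/733·τ+1053/733·τ²+-351/733·τ³=158927/46912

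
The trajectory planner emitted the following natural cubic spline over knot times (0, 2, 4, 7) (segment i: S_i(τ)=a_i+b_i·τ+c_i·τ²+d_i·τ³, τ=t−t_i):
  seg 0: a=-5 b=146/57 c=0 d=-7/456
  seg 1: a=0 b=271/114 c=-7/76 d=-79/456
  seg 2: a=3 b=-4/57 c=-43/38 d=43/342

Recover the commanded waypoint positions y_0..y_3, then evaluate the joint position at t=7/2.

y_0 = S_0(0) = a_0 = -5
y_1 = S_1(0) = a_1 = 0
y_2 = S_2(0) = a_2 = 3
y_3 = S_2(3) = -4
t_q=7/2 is in segment 1 (τ=3/2); S_1(τ)=3373/1216

y_0=-5 y_1=0 y_2=3 y_3=-4
S(7/2) = 3373/1216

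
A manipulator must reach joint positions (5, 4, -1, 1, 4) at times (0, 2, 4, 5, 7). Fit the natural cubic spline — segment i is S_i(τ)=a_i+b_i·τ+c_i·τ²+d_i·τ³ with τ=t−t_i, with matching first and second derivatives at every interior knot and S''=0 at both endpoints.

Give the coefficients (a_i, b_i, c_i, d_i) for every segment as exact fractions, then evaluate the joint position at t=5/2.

  seg 0: a=5 b=61/128 c=0 d=-125/512
  seg 1: a=4 b=-157/64 c=-375/256 d=369/512
  seg 2: a=-1 b=43/128 c=183/64 d=-153/128
  seg 3: a=1 b=79/32 c=-93/128 d=31/256
S(5/2) = 10229/4096

Δ: Δ0=-1/2, Δ1=-5/2, Δ2=2, Δ3=3/2
row 1: diag=8, rhs=-12; c'=1/4, d'=-3/2
row 2: denom=6−2·1/4=11/2; d'=(27−2·-3/2)/(11/2)=60/11
row 3: denom=6−1·2/11=64/11; d'=(-3−1·60/11)/(64/11)=-93/64
back: M3=-93/64
back: M2=60/11−2/11·-93/64=183/32
back: M1=-3/2−1/4·183/32=-375/128
M: M0=0, M1=-375/128, M2=183/32, M3=-93/64, M4=0
seg 0: a=5, c=M0/2=0, d=(M1−M0)/(6·2)=-125/512, b=Δ0−h0·(2M0+M1)/6=61/128
seg 1: a=4, c=M1/2=-375/256, d=(M2−M1)/(6·2)=369/512, b=Δ1−h1·(2M1+M2)/6=-157/64
seg 2: a=-1, c=M2/2=183/64, d=(M3−M2)/(6·1)=-153/128, b=Δ2−h2·(2M2+M3)/6=43/128
seg 3: a=1, c=M3/2=-93/128, d=(M4−M3)/(6·2)=31/256, b=Δ3−h3·(2M3+M4)/6=79/32
t_q=5/2 → seg 1, τ=1/2; S=4+-157/64·τ+-375/256·τ²+369/512·τ³=10229/4096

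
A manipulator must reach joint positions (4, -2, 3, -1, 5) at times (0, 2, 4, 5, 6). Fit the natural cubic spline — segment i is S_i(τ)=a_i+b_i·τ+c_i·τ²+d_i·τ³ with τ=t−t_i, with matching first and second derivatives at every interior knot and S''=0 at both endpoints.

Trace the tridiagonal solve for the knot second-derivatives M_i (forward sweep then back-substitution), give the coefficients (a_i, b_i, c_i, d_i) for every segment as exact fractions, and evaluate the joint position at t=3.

  seg 0: a=4 b=-901/168 c=0 d=397/672
  seg 1: a=-2 b=145/84 c=397/112 d=-1061/672
  seg 2: a=3 b=-73/24 c=-83/14 d=835/168
  seg 3: a=-1 b=1/84 c=503/56 d=-503/168
S(3) = 379/224

Δ: Δ0=-3, Δ1=5/2, Δ2=-4, Δ3=6
row 1: diag=8, rhs=33; c'=1/4, d'=33/8
row 2: denom=6−2·1/4=11/2; d'=(-39−2·33/8)/(11/2)=-189/22
row 3: denom=4−1·2/11=42/11; d'=(60−1·-189/22)/(42/11)=503/28
back: M3=503/28
back: M2=-189/22−2/11·503/28=-83/7
back: M1=33/8−1/4·-83/7=397/56
M: M0=0, M1=397/56, M2=-83/7, M3=503/28, M4=0
seg 0: a=4, c=M0/2=0, d=(M1−M0)/(6·2)=397/672, b=Δ0−h0·(2M0+M1)/6=-901/168
seg 1: a=-2, c=M1/2=397/112, d=(M2−M1)/(6·2)=-1061/672, b=Δ1−h1·(2M1+M2)/6=145/84
seg 2: a=3, c=M2/2=-83/14, d=(M3−M2)/(6·1)=835/168, b=Δ2−h2·(2M2+M3)/6=-73/24
seg 3: a=-1, c=M3/2=503/56, d=(M4−M3)/(6·1)=-503/168, b=Δ3−h3·(2M3+M4)/6=1/84
t_q=3 → seg 1, τ=1; S=-2+145/84·τ+397/112·τ²+-1061/672·τ³=379/224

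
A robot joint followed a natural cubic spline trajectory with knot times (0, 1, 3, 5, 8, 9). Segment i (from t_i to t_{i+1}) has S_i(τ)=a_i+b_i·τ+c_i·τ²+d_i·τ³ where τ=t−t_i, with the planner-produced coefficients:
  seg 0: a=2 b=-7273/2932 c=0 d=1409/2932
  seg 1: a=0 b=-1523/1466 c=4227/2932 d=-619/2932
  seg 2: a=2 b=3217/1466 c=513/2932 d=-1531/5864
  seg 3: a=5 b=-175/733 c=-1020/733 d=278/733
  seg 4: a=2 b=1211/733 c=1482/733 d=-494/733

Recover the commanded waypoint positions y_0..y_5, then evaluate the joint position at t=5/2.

y_0 = S_0(0) = a_0 = 2
y_1 = S_1(0) = a_1 = 0
y_2 = S_2(0) = a_2 = 2
y_3 = S_3(0) = a_3 = 5
y_4 = S_4(0) = a_4 = 2
y_5 = S_4(1) = 5
t_q=5/2 is in segment 1 (τ=3/2); S_1(τ)=22821/23456

y_0=2 y_1=0 y_2=2 y_3=5 y_4=2 y_5=5
S(5/2) = 22821/23456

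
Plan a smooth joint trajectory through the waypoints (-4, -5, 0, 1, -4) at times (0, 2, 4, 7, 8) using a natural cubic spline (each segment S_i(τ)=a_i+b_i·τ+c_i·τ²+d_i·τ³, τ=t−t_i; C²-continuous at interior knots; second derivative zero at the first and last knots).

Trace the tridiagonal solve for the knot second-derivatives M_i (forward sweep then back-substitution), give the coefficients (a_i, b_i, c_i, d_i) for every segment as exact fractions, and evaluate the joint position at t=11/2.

Δ: Δ0=-1/2, Δ1=5/2, Δ2=1/3, Δ3=-5
row 1: diag=8, rhs=18; c'=1/4, d'=9/4
row 2: denom=10−2·1/4=19/2; d'=(-13−2·9/4)/(19/2)=-35/19
row 3: denom=8−3·6/19=134/19; d'=(-32−3·-35/19)/(134/19)=-503/134
back: M3=-503/134
back: M2=-35/19−6/19·-503/134=-44/67
back: M1=9/4−1/4·-44/67=647/268
M: M0=0, M1=647/268, M2=-44/67, M3=-503/134, M4=0
seg 0: a=-4, c=M0/2=0, d=(M1−M0)/(6·2)=647/3216, b=Δ0−h0·(2M0+M1)/6=-1049/804
seg 1: a=-5, c=M1/2=647/536, d=(M2−M1)/(6·2)=-823/3216, b=Δ1−h1·(2M1+M2)/6=223/201
seg 2: a=0, c=M2/2=-22/67, d=(M3−M2)/(6·3)=-415/2412, b=Δ2−h2·(2M2+M3)/6=2305/804
seg 3: a=1, c=M3/2=-503/268, d=(M4−M3)/(6·1)=503/804, b=Δ3−h3·(2M3+M4)/6=-1507/402
t_q=11/2 → seg 2, τ=3/2; S=0+2305/804·τ+-22/67·τ²+-415/2412·τ³=6391/2144

  seg 0: a=-4 b=-1049/804 c=0 d=647/3216
  seg 1: a=-5 b=223/201 c=647/536 d=-823/3216
  seg 2: a=0 b=2305/804 c=-22/67 d=-415/2412
  seg 3: a=1 b=-1507/402 c=-503/268 d=503/804
S(11/2) = 6391/2144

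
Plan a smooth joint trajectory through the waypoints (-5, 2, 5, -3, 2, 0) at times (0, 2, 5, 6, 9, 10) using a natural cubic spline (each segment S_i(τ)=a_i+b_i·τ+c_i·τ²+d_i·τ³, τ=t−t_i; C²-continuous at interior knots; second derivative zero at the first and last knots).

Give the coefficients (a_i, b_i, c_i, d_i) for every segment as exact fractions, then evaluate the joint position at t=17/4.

Δ: Δ0=7/2, Δ1=1, Δ2=-8, Δ3=5/3, Δ4=-2
row 1: diag=10, rhs=-15; c'=3/10, d'=-3/2
row 2: denom=8−3·3/10=71/10; d'=(-54−3·-3/2)/(71/10)=-495/71
row 3: denom=8−1·10/71=558/71; d'=(58−1·-495/71)/(558/71)=4613/558
row 4: denom=8−3·71/186=425/62; d'=(-22−3·4613/558)/(425/62)=-1741/255
back: M4=-1741/255
back: M3=4613/558−71/186·-1741/255=8318/765
back: M2=-495/71−10/71·8318/765=-1301/153
back: M1=-3/2−3/10·-1301/153=268/255
M: M0=0, M1=268/255, M2=-1301/153, M3=8318/765, M4=-1741/255, M5=0
seg 0: a=-5, c=M0/2=0, d=(M1−M0)/(6·2)=67/765, b=Δ0−h0·(2M0+M1)/6=4819/1530
seg 1: a=2, c=M1/2=134/255, d=(M2−M1)/(6·3)=-7309/13770, b=Δ1−h1·(2M1+M2)/6=6427/1530
seg 2: a=5, c=M2/2=-1301/306, d=(M3−M2)/(6·1)=549/170, b=Δ2−h2·(2M2+M3)/6=-314/45
seg 3: a=-3, c=M3/2=4159/765, d=(M4−M3)/(6·3)=-13541/13770, b=Δ3−h3·(2M3+M4)/6=-8863/1530
seg 4: a=2, c=M4/2=-1741/510, d=(M5−M4)/(6·1)=1741/1530, b=Δ4−h4·(2M4+M5)/6=211/765
t_q=17/4 → seg 1, τ=9/4; S=2+6427/1530·τ+134/255·τ²+-7309/13770·τ³=17551/2176

  seg 0: a=-5 b=4819/1530 c=0 d=67/765
  seg 1: a=2 b=6427/1530 c=134/255 d=-7309/13770
  seg 2: a=5 b=-314/45 c=-1301/306 d=549/170
  seg 3: a=-3 b=-8863/1530 c=4159/765 d=-13541/13770
  seg 4: a=2 b=211/765 c=-1741/510 d=1741/1530
S(17/4) = 17551/2176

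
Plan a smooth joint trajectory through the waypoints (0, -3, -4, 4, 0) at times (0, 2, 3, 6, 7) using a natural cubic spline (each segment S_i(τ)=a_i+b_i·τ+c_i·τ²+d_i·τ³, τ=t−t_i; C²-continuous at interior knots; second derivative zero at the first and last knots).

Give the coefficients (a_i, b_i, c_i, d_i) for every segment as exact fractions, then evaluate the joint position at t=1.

  seg 0: a=0 b=-659/483 c=0 d=-131/3864
  seg 1: a=-3 b=-1711/966 c=-131/644 d=269/276
  seg 2: a=-4 b=1441/1932 c=438/161 d=-4019/5796
  seg 3: a=4 b=-1597/966 c=-2267/644 d=2267/1932
S(1) = -1801/1288

Δ: Δ0=-3/2, Δ1=-1, Δ2=8/3, Δ3=-4
row 1: diag=6, rhs=3; c'=1/6, d'=1/2
row 2: denom=8−1·1/6=47/6; d'=(22−1·1/2)/(47/6)=129/47
row 3: denom=8−3·18/47=322/47; d'=(-40−3·129/47)/(322/47)=-2267/322
back: M3=-2267/322
back: M2=129/47−18/47·-2267/322=876/161
back: M1=1/2−1/6·876/161=-131/322
M: M0=0, M1=-131/322, M2=876/161, M3=-2267/322, M4=0
seg 0: a=0, c=M0/2=0, d=(M1−M0)/(6·2)=-131/3864, b=Δ0−h0·(2M0+M1)/6=-659/483
seg 1: a=-3, c=M1/2=-131/644, d=(M2−M1)/(6·1)=269/276, b=Δ1−h1·(2M1+M2)/6=-1711/966
seg 2: a=-4, c=M2/2=438/161, d=(M3−M2)/(6·3)=-4019/5796, b=Δ2−h2·(2M2+M3)/6=1441/1932
seg 3: a=4, c=M3/2=-2267/644, d=(M4−M3)/(6·1)=2267/1932, b=Δ3−h3·(2M3+M4)/6=-1597/966
t_q=1 → seg 0, τ=1; S=0+-659/483·τ+0·τ²+-131/3864·τ³=-1801/1288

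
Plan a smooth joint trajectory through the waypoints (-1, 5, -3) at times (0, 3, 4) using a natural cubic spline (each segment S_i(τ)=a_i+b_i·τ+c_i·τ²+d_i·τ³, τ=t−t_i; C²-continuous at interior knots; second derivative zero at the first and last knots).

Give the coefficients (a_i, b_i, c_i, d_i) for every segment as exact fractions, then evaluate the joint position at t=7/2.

Δ: Δ0=2, Δ1=-8
row 1: diag=8, rhs=-60; c'=1/8, d'=-15/2
back: M1=-15/2
M: M0=0, M1=-15/2, M2=0
seg 0: a=-1, c=M0/2=0, d=(M1−M0)/(6·3)=-5/12, b=Δ0−h0·(2M0+M1)/6=23/4
seg 1: a=5, c=M1/2=-15/4, d=(M2−M1)/(6·1)=5/4, b=Δ1−h1·(2M1+M2)/6=-11/2
t_q=7/2 → seg 1, τ=1/2; S=5+-11/2·τ+-15/4·τ²+5/4·τ³=47/32

  seg 0: a=-1 b=23/4 c=0 d=-5/12
  seg 1: a=5 b=-11/2 c=-15/4 d=5/4
S(7/2) = 47/32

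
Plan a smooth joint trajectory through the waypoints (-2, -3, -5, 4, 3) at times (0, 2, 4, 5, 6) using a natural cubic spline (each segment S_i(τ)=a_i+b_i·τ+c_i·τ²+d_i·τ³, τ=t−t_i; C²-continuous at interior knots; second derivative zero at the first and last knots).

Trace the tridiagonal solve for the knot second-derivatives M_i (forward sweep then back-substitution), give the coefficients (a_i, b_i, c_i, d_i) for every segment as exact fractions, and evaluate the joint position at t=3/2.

Δ: Δ0=-1/2, Δ1=-1, Δ2=9, Δ3=-1
row 1: diag=8, rhs=-3; c'=1/4, d'=-3/8
row 2: denom=6−2·1/4=11/2; d'=(60−2·-3/8)/(11/2)=243/22
row 3: denom=4−1·2/11=42/11; d'=(-60−1·243/22)/(42/11)=-521/28
back: M3=-521/28
back: M2=243/22−2/11·-521/28=101/7
back: M1=-3/8−1/4·101/7=-223/56
M: M0=0, M1=-223/56, M2=101/7, M3=-521/28, M4=0
seg 0: a=-2, c=M0/2=0, d=(M1−M0)/(6·2)=-223/672, b=Δ0−h0·(2M0+M1)/6=139/168
seg 1: a=-3, c=M1/2=-223/112, d=(M2−M1)/(6·2)=1031/672, b=Δ1−h1·(2M1+M2)/6=-265/84
seg 2: a=-5, c=M2/2=101/14, d=(M3−M2)/(6·1)=-925/168, b=Δ2−h2·(2M2+M3)/6=175/24
seg 3: a=4, c=M3/2=-521/56, d=(M4−M3)/(6·1)=521/168, b=Δ3−h3·(2M3+M4)/6=437/84
t_q=3/2 → seg 0, τ=3/2; S=-2+139/168·τ+0·τ²+-223/672·τ³=-481/256

  seg 0: a=-2 b=139/168 c=0 d=-223/672
  seg 1: a=-3 b=-265/84 c=-223/112 d=1031/672
  seg 2: a=-5 b=175/24 c=101/14 d=-925/168
  seg 3: a=4 b=437/84 c=-521/56 d=521/168
S(3/2) = -481/256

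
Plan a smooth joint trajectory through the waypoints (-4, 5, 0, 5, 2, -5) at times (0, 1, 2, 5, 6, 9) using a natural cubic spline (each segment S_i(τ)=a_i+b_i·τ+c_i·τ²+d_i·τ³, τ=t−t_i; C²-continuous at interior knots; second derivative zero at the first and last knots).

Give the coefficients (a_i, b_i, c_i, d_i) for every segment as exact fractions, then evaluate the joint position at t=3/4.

  seg 0: a=-4 b=7189/555 c=0 d=-2194/555
  seg 1: a=5 b=607/555 c=-2194/185 d=640/111
  seg 2: a=0 b=-2957/555 c=1006/185 d=-1724/1665
  seg 3: a=5 b=-73/111 c=-718/185 d=854/555
  seg 4: a=2 b=-2111/555 c=136/185 d=-136/1665
S(3/4) = 23959/5920

Δ: Δ0=9, Δ1=-5, Δ2=5/3, Δ3=-3, Δ4=-7/3
row 1: diag=4, rhs=-84; c'=1/4, d'=-21
row 2: denom=8−1·1/4=31/4; d'=(40−1·-21)/(31/4)=244/31
row 3: denom=8−3·12/31=212/31; d'=(-28−3·244/31)/(212/31)=-400/53
row 4: denom=8−1·31/212=1665/212; d'=(4−1·-400/53)/(1665/212)=272/185
back: M4=272/185
back: M3=-400/53−31/212·272/185=-1436/185
back: M2=244/31−12/31·-1436/185=2012/185
back: M1=-21−1/4·2012/185=-4388/185
M: M0=0, M1=-4388/185, M2=2012/185, M3=-1436/185, M4=272/185, M5=0
seg 0: a=-4, c=M0/2=0, d=(M1−M0)/(6·1)=-2194/555, b=Δ0−h0·(2M0+M1)/6=7189/555
seg 1: a=5, c=M1/2=-2194/185, d=(M2−M1)/(6·1)=640/111, b=Δ1−h1·(2M1+M2)/6=607/555
seg 2: a=0, c=M2/2=1006/185, d=(M3−M2)/(6·3)=-1724/1665, b=Δ2−h2·(2M2+M3)/6=-2957/555
seg 3: a=5, c=M3/2=-718/185, d=(M4−M3)/(6·1)=854/555, b=Δ3−h3·(2M3+M4)/6=-73/111
seg 4: a=2, c=M4/2=136/185, d=(M5−M4)/(6·3)=-136/1665, b=Δ4−h4·(2M4+M5)/6=-2111/555
t_q=3/4 → seg 0, τ=3/4; S=-4+7189/555·τ+0·τ²+-2194/555·τ³=23959/5920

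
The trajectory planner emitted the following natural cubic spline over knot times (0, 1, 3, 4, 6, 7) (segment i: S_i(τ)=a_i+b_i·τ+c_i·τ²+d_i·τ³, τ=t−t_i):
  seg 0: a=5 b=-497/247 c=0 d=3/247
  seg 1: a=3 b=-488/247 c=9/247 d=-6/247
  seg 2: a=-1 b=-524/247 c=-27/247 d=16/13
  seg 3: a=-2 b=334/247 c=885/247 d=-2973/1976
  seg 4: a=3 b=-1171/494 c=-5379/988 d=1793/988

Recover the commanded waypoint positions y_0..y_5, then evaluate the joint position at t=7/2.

y_0 = S_0(0) = a_0 = 5
y_1 = S_1(0) = a_1 = 3
y_2 = S_2(0) = a_2 = -1
y_3 = S_3(0) = a_3 = -2
y_4 = S_4(0) = a_4 = 3
y_5 = S_4(1) = -3
t_q=7/2 is in segment 2 (τ=1/2); S_2(τ)=-147/76

y_0=5 y_1=3 y_2=-1 y_3=-2 y_4=3 y_5=-3
S(7/2) = -147/76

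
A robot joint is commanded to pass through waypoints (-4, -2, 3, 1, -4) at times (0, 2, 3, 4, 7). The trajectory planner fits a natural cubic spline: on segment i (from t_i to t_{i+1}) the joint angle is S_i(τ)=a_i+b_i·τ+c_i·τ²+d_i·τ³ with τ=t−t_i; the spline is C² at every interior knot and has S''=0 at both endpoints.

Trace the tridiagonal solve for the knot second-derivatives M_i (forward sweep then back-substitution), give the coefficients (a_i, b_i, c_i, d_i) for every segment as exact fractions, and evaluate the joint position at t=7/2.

  seg 0: a=-4 b=-274/267 c=0 d=541/1068
  seg 1: a=-2 b=1349/267 c=541/178 d=-1651/534
  seg 2: a=3 b=991/534 c=-555/89 d=1271/534
  seg 3: a=1 b=-928/267 c=161/178 d=-161/1602
S(7/2) = 3797/1424

Δ: Δ0=1, Δ1=5, Δ2=-2, Δ3=-5/3
row 1: diag=6, rhs=24; c'=1/6, d'=4
row 2: denom=4−1·1/6=23/6; d'=(-42−1·4)/(23/6)=-12
row 3: denom=8−1·6/23=178/23; d'=(2−1·-12)/(178/23)=161/89
back: M3=161/89
back: M2=-12−6/23·161/89=-1110/89
back: M1=4−1/6·-1110/89=541/89
M: M0=0, M1=541/89, M2=-1110/89, M3=161/89, M4=0
seg 0: a=-4, c=M0/2=0, d=(M1−M0)/(6·2)=541/1068, b=Δ0−h0·(2M0+M1)/6=-274/267
seg 1: a=-2, c=M1/2=541/178, d=(M2−M1)/(6·1)=-1651/534, b=Δ1−h1·(2M1+M2)/6=1349/267
seg 2: a=3, c=M2/2=-555/89, d=(M3−M2)/(6·1)=1271/534, b=Δ2−h2·(2M2+M3)/6=991/534
seg 3: a=1, c=M3/2=161/178, d=(M4−M3)/(6·3)=-161/1602, b=Δ3−h3·(2M3+M4)/6=-928/267
t_q=7/2 → seg 2, τ=1/2; S=3+991/534·τ+-555/89·τ²+1271/534·τ³=3797/1424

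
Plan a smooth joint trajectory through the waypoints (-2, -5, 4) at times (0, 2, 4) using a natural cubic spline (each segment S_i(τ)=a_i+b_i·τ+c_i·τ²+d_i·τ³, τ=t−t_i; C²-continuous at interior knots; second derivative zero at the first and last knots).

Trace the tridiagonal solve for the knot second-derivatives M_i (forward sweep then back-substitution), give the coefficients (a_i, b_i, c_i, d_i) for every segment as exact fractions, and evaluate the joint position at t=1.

Δ: Δ0=-3/2, Δ1=9/2
row 1: diag=8, rhs=36; c'=1/4, d'=9/2
back: M1=9/2
M: M0=0, M1=9/2, M2=0
seg 0: a=-2, c=M0/2=0, d=(M1−M0)/(6·2)=3/8, b=Δ0−h0·(2M0+M1)/6=-3
seg 1: a=-5, c=M1/2=9/4, d=(M2−M1)/(6·2)=-3/8, b=Δ1−h1·(2M1+M2)/6=3/2
t_q=1 → seg 0, τ=1; S=-2+-3·τ+0·τ²+3/8·τ³=-37/8

  seg 0: a=-2 b=-3 c=0 d=3/8
  seg 1: a=-5 b=3/2 c=9/4 d=-3/8
S(1) = -37/8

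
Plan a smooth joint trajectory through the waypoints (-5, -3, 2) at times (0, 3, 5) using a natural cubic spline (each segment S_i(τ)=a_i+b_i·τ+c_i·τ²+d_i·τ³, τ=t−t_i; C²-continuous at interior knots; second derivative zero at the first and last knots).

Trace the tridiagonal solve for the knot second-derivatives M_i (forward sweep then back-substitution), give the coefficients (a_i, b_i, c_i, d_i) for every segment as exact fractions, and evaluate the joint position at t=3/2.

Δ: Δ0=2/3, Δ1=5/2
row 1: diag=10, rhs=11; c'=1/5, d'=11/10
back: M1=11/10
M: M0=0, M1=11/10, M2=0
seg 0: a=-5, c=M0/2=0, d=(M1−M0)/(6·3)=11/180, b=Δ0−h0·(2M0+M1)/6=7/60
seg 1: a=-3, c=M1/2=11/20, d=(M2−M1)/(6·2)=-11/120, b=Δ1−h1·(2M1+M2)/6=53/30
t_q=3/2 → seg 0, τ=3/2; S=-5+7/60·τ+0·τ²+11/180·τ³=-739/160

  seg 0: a=-5 b=7/60 c=0 d=11/180
  seg 1: a=-3 b=53/30 c=11/20 d=-11/120
S(3/2) = -739/160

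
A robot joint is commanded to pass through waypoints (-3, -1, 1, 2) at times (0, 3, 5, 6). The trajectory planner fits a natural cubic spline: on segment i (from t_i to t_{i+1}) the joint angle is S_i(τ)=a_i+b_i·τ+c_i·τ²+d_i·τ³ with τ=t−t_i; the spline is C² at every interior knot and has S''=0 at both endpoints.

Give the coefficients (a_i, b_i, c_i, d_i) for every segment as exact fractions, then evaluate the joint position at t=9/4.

Δ: Δ0=2/3, Δ1=1, Δ2=1
row 1: diag=10, rhs=2; c'=1/5, d'=1/5
row 2: denom=6−2·1/5=28/5; d'=(0−2·1/5)/(28/5)=-1/14
back: M2=-1/14
back: M1=1/5−1/5·-1/14=3/14
M: M0=0, M1=3/14, M2=-1/14, M3=0
seg 0: a=-3, c=M0/2=0, d=(M1−M0)/(6·3)=1/84, b=Δ0−h0·(2M0+M1)/6=47/84
seg 1: a=-1, c=M1/2=3/28, d=(M2−M1)/(6·2)=-1/42, b=Δ1−h1·(2M1+M2)/6=37/42
seg 2: a=1, c=M2/2=-1/28, d=(M3−M2)/(6·1)=1/84, b=Δ2−h2·(2M2+M3)/6=43/42
t_q=9/4 → seg 0, τ=9/4; S=-3+47/84·τ+0·τ²+1/84·τ³=-411/256

  seg 0: a=-3 b=47/84 c=0 d=1/84
  seg 1: a=-1 b=37/42 c=3/28 d=-1/42
  seg 2: a=1 b=43/42 c=-1/28 d=1/84
S(9/4) = -411/256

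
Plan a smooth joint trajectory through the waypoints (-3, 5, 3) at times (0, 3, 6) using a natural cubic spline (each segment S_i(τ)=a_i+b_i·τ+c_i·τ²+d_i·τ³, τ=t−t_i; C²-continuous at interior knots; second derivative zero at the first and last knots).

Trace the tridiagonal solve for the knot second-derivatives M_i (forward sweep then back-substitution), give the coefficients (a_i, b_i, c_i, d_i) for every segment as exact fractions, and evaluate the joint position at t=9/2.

  seg 0: a=-3 b=7/2 c=0 d=-5/54
  seg 1: a=5 b=1 c=-5/6 d=5/54
S(9/2) = 79/16

Δ: Δ0=8/3, Δ1=-2/3
row 1: diag=12, rhs=-20; c'=1/4, d'=-5/3
back: M1=-5/3
M: M0=0, M1=-5/3, M2=0
seg 0: a=-3, c=M0/2=0, d=(M1−M0)/(6·3)=-5/54, b=Δ0−h0·(2M0+M1)/6=7/2
seg 1: a=5, c=M1/2=-5/6, d=(M2−M1)/(6·3)=5/54, b=Δ1−h1·(2M1+M2)/6=1
t_q=9/2 → seg 1, τ=3/2; S=5+1·τ+-5/6·τ²+5/54·τ³=79/16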